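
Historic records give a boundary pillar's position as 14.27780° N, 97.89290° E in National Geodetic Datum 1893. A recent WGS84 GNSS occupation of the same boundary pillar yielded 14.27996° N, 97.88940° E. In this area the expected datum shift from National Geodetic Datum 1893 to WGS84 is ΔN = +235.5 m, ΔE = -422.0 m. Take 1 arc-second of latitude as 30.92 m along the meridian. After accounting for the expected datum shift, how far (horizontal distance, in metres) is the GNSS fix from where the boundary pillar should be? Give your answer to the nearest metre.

45 m

Observed coordinate differences: Δφ = +0.00216°, Δλ = -0.00350°.
Converting to metres (1° lat = 111312 m, cos φ = 0.969111): observed ΔN = 240.4 m, observed ΔE = -377.6 m.
Subtracting the expected shift leaves a residual of 240.4 − (235.5) = 4.9 m north and -377.6 − (-422.0) = 44.4 m east.
Residual distance = √(4.9² + 44.4²) = 44.7 m.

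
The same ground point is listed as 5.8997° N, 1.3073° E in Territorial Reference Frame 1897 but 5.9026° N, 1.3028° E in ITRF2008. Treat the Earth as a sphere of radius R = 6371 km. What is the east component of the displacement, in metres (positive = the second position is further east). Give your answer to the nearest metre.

Δφ = 5.9026° − 5.8997° = +0.0029°; Δλ = 1.3028° − 1.3073° = -0.0045°.
1° along a meridian = πR/180 = 111195 m.
ΔN = Δφ × 111195 = 322.5 m; ΔE = Δλ × 111195 × cos(5.8997°) = -0.0045 × 111195 × 0.994703 = -497.7 m.

ΔE = -498 m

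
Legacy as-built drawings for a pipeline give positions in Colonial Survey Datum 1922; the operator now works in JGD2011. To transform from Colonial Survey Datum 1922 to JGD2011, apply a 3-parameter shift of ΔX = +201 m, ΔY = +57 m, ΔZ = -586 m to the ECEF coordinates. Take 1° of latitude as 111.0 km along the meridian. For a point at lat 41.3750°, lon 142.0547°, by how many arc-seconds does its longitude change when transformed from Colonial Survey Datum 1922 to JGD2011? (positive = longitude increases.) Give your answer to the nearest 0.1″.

sin φ = 0.660985, cos φ = 0.750400, sin λ = 0.614909, cos λ = -0.788598.
East component: ΔE = −sin λ·ΔX + cos λ·ΔY = −(0.614909)(201) + (-0.788598)(57) = -168.55 m.
1° of latitude spans 111000 m; at latitude φ, 1° of longitude spans that × cos φ = 83294.4 m, so Δλ = -168.55 / 83294.4 × 3600 = -7.285″.

Δλ = -7.3″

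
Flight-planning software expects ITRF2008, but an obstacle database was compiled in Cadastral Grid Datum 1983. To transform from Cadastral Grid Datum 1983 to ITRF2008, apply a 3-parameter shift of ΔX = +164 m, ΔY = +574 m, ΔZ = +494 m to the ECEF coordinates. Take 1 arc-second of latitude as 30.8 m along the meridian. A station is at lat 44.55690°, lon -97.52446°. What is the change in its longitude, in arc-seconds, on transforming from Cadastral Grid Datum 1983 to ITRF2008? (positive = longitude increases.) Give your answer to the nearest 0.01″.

sin φ = 0.701617, cos φ = 0.712554, sin λ = -0.991389, cos λ = -0.130949.
East component: ΔE = −sin λ·ΔX + cos λ·ΔY = −(-0.991389)(164) + (-0.130949)(574) = 87.42 m.
1° of latitude spans 3600 × 30.80 = 110880 m; at latitude φ, 1° of longitude spans that × cos φ = 79008.0 m, so Δλ = 87.42 / 79008.0 × 3600 = 3.983″.

Δλ = 3.98″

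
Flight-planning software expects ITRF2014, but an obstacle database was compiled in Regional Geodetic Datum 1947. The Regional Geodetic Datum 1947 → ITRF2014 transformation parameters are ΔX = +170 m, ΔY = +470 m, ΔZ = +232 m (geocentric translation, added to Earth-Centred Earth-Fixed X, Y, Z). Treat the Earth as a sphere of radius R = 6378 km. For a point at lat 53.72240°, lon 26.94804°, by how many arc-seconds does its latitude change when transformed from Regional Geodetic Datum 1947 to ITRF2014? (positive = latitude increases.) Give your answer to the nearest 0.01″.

Δφ = -5.06″

sin φ = 0.806160, cos φ = 0.591698, sin λ = 0.453182, cos λ = 0.891418.
North component: ΔN = −sin φ cos λ·ΔX − sin φ sin λ·ΔY + cos φ·ΔZ = −(0.806160)(0.891418)(170) − (0.806160)(0.453182)(470) + (0.591698)(232) = -156.60 m.
1° of latitude spans πR/180 = 111317 m, so Δφ = -156.60 / 111317 × 3600 = -5.064″.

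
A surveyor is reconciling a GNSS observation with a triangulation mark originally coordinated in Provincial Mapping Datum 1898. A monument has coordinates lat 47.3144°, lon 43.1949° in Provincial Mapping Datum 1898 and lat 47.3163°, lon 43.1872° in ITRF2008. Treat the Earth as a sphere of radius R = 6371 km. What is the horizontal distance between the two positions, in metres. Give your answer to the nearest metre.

Δφ = 47.3163° − 47.3144° = +0.0019°; Δλ = 43.1872° − 43.1949° = -0.0077°.
1° along a meridian = πR/180 = 111195 m.
ΔN = Δφ × 111195 = 211.3 m; ΔE = Δλ × 111195 × cos(47.3144°) = -0.0077 × 111195 × 0.677975 = -580.5 m.
Distance = √(ΔE² + ΔN²) = √((-580.5)² + 211.3²) = 617.7 m.

618 m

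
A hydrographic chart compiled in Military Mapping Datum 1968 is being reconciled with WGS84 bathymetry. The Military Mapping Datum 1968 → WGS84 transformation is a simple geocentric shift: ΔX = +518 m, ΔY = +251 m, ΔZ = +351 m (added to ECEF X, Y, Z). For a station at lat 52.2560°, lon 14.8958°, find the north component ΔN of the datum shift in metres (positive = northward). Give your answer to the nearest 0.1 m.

At φ = 52.2560°, λ = 14.8958°: sin φ = 0.790754, cos φ = 0.612134, sin λ = 0.257062, cos λ = 0.966395.
ΔN = −sin φ cos λ·ΔX − sin φ sin λ·ΔY + cos φ·ΔZ = −(0.790754)(0.966395)(518) − (0.790754)(0.257062)(251) + (0.612134)(351) = -232.01 m.

ΔN = -232.0 m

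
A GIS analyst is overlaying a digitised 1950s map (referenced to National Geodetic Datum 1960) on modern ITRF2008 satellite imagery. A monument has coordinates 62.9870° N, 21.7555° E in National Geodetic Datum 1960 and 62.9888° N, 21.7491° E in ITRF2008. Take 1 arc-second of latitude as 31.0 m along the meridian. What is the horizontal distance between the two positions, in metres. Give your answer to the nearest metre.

Δφ = 62.9888° − 62.9870° = +0.0018°; Δλ = 21.7491° − 21.7555° = -0.0064°.
1° of latitude = 3600 × 31.00 = 111600 m.
ΔN = Δφ × 111600 = 200.9 m; ΔE = Δλ × 111600 × cos(62.9870°) = -0.0064 × 111600 × 0.454193 = -324.4 m.
Distance = √(ΔE² + ΔN²) = √((-324.4)² + 200.9²) = 381.6 m.

382 m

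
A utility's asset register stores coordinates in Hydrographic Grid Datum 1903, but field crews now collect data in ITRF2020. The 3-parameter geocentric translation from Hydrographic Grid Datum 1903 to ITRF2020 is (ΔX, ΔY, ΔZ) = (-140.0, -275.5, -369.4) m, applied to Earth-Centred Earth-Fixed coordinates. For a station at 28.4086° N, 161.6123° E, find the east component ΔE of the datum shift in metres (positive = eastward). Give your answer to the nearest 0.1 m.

ΔE = 305.6 m

The local east axis at (φ, λ) is (−sin λ, cos λ, 0), so ΔE = −sin(161.6123°)·(-140.0) + cos(161.6123°)·(-275.5) = 305.60 m.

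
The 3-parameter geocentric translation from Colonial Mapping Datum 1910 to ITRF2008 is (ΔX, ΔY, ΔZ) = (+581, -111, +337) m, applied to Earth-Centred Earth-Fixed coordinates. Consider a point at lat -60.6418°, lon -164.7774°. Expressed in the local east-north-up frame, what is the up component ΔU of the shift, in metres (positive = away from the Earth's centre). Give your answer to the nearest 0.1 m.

The local up (radial) axis is (cos φ cos λ, cos φ sin λ, sin φ), giving ΔU = -274.851 + 14.289 − 293.720 = -554.28 m.

ΔU = -554.3 m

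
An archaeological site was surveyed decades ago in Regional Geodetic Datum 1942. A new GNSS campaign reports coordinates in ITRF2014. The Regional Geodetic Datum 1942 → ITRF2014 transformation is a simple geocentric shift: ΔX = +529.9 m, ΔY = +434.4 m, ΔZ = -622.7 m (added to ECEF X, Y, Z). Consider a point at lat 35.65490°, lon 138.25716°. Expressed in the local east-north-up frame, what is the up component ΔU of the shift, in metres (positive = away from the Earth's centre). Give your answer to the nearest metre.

The local up (radial) axis is (cos φ cos λ, cos φ sin λ, sin φ), giving ΔU = -321.263 + 235.002 − 362.973 = -449.23 m.

ΔU = -449 m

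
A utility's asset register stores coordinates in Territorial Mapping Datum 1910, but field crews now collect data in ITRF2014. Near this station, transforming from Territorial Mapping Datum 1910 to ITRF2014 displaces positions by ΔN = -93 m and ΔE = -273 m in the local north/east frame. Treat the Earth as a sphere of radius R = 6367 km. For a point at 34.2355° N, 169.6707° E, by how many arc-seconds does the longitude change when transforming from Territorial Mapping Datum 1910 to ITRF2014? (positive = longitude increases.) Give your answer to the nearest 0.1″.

Δλ = -10.7″

At latitude 34.2355°, cos φ = 0.826732.
One radian of longitude at latitude φ spans R cos φ, so Δλ = ΔE / (R cos φ) = -273.0 / (6367000 × 0.826732) = -5.1864e-05 rad = -10.698″.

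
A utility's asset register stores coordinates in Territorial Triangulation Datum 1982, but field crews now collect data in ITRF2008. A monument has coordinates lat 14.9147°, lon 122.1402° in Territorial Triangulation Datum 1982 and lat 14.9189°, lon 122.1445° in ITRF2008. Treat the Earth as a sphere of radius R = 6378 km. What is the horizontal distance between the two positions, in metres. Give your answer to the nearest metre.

Δφ = 14.9189° − 14.9147° = +0.0042°; Δλ = 122.1445° − 122.1402° = +0.0043°.
1° along a meridian = πR/180 = 111317 m.
ΔN = Δφ × 111317 = 467.5 m; ΔE = Δλ × 111317 × cos(14.9147°) = +0.0043 × 111317 × 0.966310 = 462.5 m.
Distance = √(ΔE² + ΔN²) = √(462.5² + 467.5²) = 657.7 m.

658 m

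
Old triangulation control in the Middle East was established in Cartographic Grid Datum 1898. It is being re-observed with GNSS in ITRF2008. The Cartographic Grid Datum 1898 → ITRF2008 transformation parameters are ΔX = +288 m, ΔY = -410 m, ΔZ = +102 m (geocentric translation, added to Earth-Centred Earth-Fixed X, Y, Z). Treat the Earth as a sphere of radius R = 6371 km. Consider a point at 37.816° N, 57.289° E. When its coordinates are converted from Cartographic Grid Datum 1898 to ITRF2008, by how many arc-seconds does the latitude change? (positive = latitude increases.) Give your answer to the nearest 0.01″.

sin φ = 0.613128, cos φ = 0.789984, sin λ = 0.841407, cos λ = 0.540402.
North component: ΔN = −sin φ cos λ·ΔX − sin φ sin λ·ΔY + cos φ·ΔZ = −(0.613128)(0.540402)(288) − (0.613128)(0.841407)(-410) + (0.789984)(102) = 196.67 m.
1° of latitude spans πR/180 = 111195 m, so Δφ = 196.67 / 111195 × 3600 = 6.367″.

Δφ = 6.37″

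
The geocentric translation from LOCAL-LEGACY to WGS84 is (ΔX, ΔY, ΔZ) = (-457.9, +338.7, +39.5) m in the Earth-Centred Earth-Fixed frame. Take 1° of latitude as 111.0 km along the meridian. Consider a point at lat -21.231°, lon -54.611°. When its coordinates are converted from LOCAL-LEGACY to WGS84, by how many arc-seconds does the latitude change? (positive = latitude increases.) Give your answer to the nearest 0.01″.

Δφ = -5.16″

sin φ = -0.362129, cos φ = 0.932128, sin λ = -0.815239, cos λ = 0.579125.
North component: ΔN = −sin φ cos λ·ΔX − sin φ sin λ·ΔY + cos φ·ΔZ = −(-0.362129)(0.579125)(-457.9) − (-0.362129)(-0.815239)(338.7) + (0.932128)(39.5) = -159.20 m.
1° of latitude spans 111000 m, so Δφ = -159.20 / 111000 × 3600 = -5.163″.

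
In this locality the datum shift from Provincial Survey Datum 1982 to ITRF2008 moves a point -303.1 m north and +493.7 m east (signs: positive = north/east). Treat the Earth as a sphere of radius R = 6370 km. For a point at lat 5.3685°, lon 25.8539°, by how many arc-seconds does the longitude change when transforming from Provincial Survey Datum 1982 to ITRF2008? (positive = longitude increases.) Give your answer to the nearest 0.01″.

Δλ = 16.06″

At latitude 5.3685°, cos φ = 0.995614.
One radian of longitude at latitude φ spans R cos φ, so Δλ = ΔE / (R cos φ) = 493.7 / (6370000 × 0.995614) = 7.7845e-05 rad = 16.057″.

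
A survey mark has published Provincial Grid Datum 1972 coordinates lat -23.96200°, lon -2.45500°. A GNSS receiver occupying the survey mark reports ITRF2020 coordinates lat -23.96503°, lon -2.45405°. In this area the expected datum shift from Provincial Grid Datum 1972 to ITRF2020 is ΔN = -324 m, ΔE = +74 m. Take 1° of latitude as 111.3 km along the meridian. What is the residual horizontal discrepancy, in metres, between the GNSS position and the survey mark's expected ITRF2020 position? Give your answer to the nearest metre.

26 m

Observed coordinate differences: Δφ = -0.00303°, Δλ = +0.00095°.
Converting to metres (1° lat = 111300 m, cos φ = 0.913815): observed ΔN = -337.2 m, observed ΔE = 96.6 m.
Subtracting the expected shift leaves a residual of -337.2 − (-324) = -13.2 m north and 96.6 − (74) = 22.6 m east.
Residual distance = √((-13.2)² + 22.6²) = 26.2 m.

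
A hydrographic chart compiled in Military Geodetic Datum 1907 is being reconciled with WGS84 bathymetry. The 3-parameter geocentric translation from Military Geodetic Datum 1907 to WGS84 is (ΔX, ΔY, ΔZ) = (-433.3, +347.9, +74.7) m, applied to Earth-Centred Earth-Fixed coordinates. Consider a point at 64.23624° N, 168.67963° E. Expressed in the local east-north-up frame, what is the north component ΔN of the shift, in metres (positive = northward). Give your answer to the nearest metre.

At φ = 64.23624°, λ = 168.67963°: sin φ = 0.900594, cos φ = 0.434662, sin λ = 0.196295, cos λ = -0.980545.
ΔN = −sin φ cos λ·ΔX − sin φ sin λ·ΔY + cos φ·ΔZ = −(0.900594)(-0.980545)(-433.3) − (0.900594)(0.196295)(347.9) + (0.434662)(74.7) = -411.67 m.

ΔN = -412 m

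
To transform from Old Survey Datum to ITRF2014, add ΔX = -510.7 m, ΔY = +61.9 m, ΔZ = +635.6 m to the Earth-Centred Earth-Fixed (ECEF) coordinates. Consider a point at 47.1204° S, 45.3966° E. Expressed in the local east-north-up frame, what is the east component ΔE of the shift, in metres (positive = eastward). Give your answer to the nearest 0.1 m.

ΔE = 407.1 m

The local east axis at (φ, λ) is (−sin λ, cos λ, 0), so ΔE = −sin(45.3966°)·(-510.7) + cos(45.3966°)·61.9 = 407.08 m.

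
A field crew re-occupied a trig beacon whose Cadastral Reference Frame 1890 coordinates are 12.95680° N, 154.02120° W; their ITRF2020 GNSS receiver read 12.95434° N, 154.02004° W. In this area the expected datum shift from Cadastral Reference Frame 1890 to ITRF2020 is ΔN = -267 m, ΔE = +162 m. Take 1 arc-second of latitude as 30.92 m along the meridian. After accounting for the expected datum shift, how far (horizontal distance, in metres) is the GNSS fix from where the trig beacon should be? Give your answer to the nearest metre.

Observed coordinate differences: Δφ = -0.00246°, Δλ = +0.00116°.
Converting to metres (1° lat = 111312 m, cos φ = 0.974539): observed ΔN = -273.8 m, observed ΔE = 125.8 m.
Subtracting the expected shift leaves a residual of -273.8 − (-267) = -6.8 m north and 125.8 − (162) = -36.2 m east.
Residual distance = √((-6.8)² + (-36.2)²) = 36.8 m.

37 m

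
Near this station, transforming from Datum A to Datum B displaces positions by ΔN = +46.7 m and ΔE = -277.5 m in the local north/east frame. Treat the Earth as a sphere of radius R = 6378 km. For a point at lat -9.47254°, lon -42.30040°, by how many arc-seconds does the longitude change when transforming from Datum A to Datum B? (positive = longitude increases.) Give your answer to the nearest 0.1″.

Δλ = -9.1″

At latitude -9.47254°, cos φ = 0.986365.
One radian of longitude at latitude φ spans R cos φ, so Δλ = ΔE / (R cos φ) = -277.5 / (6378000 × 0.986365) = -4.4110e-05 rad = -9.098″.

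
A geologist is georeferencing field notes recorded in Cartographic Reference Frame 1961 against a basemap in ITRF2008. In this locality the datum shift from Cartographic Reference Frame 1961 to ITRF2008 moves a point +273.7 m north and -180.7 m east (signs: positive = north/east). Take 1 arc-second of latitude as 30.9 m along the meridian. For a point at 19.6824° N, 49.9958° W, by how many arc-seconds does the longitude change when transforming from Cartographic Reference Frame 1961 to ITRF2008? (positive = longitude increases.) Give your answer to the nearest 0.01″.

Δλ = -6.21″

At latitude 19.6824°, cos φ = 0.941574.
1″ of longitude at this latitude = 30.90 × cos φ = 29.0946 m, so Δλ = -180.7 / 29.0946 = -6.211″.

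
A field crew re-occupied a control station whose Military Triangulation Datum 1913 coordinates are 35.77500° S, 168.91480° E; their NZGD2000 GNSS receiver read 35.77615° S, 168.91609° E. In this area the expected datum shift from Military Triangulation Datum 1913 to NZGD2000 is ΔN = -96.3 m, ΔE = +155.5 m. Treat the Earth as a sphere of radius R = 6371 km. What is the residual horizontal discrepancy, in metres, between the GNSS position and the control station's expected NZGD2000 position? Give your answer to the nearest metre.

50 m

Observed coordinate differences: Δφ = -0.00115°, Δλ = +0.00129°.
Converting to metres (1° lat = 111195 m, cos φ = 0.811319): observed ΔN = -127.9 m, observed ΔE = 116.4 m.
Subtracting the expected shift leaves a residual of -127.9 − (-96.3) = -31.6 m north and 116.4 − (155.5) = -39.1 m east.
Residual distance = √((-31.6)² + (-39.1)²) = 50.3 m.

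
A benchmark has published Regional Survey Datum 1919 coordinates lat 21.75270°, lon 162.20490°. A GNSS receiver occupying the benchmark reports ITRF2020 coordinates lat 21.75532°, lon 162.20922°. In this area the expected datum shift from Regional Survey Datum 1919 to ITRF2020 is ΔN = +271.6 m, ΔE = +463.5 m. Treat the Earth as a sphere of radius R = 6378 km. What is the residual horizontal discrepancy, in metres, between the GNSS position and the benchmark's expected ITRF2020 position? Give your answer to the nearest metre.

Observed coordinate differences: Δφ = +0.00262°, Δλ = +0.00432°.
Converting to metres (1° lat = 111317 m, cos φ = 0.928792): observed ΔN = 291.7 m, observed ΔE = 446.6 m.
Subtracting the expected shift leaves a residual of 291.7 − (271.6) = 20.1 m north and 446.6 − (463.5) = -16.9 m east.
Residual distance = √(20.1² + (-16.9)²) = 26.2 m.

26 m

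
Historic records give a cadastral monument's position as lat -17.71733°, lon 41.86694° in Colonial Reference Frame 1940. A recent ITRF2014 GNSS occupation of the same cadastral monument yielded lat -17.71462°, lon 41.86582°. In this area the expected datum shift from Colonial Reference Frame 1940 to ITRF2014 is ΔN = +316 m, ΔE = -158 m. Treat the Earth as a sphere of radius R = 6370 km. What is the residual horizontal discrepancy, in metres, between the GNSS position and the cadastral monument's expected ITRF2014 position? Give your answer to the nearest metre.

Observed coordinate differences: Δφ = +0.00271°, Δλ = -0.00112°.
Converting to metres (1° lat = 111177 m, cos φ = 0.952569): observed ΔN = 301.3 m, observed ΔE = -118.6 m.
Subtracting the expected shift leaves a residual of 301.3 − (316) = -14.7 m north and -118.6 − (-158) = 39.4 m east.
Residual distance = √((-14.7)² + 39.4²) = 42.0 m.

42 m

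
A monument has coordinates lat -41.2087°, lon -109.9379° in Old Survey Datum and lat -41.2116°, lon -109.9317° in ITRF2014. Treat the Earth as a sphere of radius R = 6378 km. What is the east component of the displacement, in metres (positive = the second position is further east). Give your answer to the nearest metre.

ΔE = 519 m

Δφ = -41.2116° − -41.2087° = -0.0029°; Δλ = -109.9317° − -109.9379° = +0.0062°.
1° along a meridian = πR/180 = 111317 m.
ΔN = Δφ × 111317 = -322.8 m; ΔE = Δλ × 111317 × cos(-41.2087°) = +0.0062 × 111317 × 0.752315 = 519.2 m.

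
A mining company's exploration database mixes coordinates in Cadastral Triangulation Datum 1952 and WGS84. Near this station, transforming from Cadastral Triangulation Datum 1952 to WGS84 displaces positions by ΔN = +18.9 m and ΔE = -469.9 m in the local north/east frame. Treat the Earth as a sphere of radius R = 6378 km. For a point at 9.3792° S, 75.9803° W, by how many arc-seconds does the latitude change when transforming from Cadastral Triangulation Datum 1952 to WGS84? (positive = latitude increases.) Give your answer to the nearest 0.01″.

On a sphere of radius R, 1 rad of latitude = R, so Δφ = ΔN / R = 18.9 / 6378000 = 2.9633e-06 rad = 0.611″.

Δφ = 0.61″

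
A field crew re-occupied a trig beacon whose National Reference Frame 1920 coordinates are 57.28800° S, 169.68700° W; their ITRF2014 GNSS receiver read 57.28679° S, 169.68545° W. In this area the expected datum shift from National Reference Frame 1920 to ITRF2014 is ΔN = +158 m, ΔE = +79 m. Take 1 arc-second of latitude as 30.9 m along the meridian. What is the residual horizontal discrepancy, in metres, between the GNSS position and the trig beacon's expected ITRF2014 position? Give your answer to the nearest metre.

27 m

Observed coordinate differences: Δφ = +0.00121°, Δλ = +0.00155°.
Converting to metres (1° lat = 111240 m, cos φ = 0.540417): observed ΔN = 134.6 m, observed ΔE = 93.2 m.
Subtracting the expected shift leaves a residual of 134.6 − (158) = -23.4 m north and 93.2 − (79) = 14.2 m east.
Residual distance = √((-23.4)² + 14.2²) = 27.4 m.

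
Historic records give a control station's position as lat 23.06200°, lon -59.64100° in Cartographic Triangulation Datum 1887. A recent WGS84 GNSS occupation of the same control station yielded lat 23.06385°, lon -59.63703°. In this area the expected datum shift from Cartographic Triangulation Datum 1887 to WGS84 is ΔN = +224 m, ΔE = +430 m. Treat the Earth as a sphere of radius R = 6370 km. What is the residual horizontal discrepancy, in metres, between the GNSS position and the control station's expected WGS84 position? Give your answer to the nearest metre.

Observed coordinate differences: Δφ = +0.00185°, Δλ = +0.00397°.
Converting to metres (1° lat = 111177 m, cos φ = 0.920082): observed ΔN = 205.7 m, observed ΔE = 406.1 m.
Subtracting the expected shift leaves a residual of 205.7 − (224) = -18.3 m north and 406.1 − (430) = -23.9 m east.
Residual distance = √((-18.3)² + (-23.9)²) = 30.1 m.

30 m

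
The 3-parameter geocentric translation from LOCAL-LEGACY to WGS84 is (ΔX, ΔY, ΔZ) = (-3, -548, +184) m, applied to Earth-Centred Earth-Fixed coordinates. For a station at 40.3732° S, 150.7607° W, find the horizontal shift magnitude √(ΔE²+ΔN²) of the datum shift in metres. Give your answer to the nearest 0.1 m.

At φ = -40.3732°, λ = -150.7607°: sin φ = -0.647764, cos φ = 0.761841, sin λ = -0.488458, cos λ = -0.872587.
ΔE = −sin λ·ΔX + cos λ·ΔY = −(-0.488458)·(-3) + (-0.872587)·(-548) = 476.71 m.
ΔN = −sin φ cos λ·ΔX − sin φ sin λ·ΔY + cos φ·ΔZ = −(-0.647764)(-0.872587)(-3) − (-0.647764)(-0.488458)(-548) + (0.761841)(184) = 315.26 m.
Horizontal magnitude = √(ΔE² + ΔN²) = √(476.71² + 315.26²) = 571.53 m.

571.5 m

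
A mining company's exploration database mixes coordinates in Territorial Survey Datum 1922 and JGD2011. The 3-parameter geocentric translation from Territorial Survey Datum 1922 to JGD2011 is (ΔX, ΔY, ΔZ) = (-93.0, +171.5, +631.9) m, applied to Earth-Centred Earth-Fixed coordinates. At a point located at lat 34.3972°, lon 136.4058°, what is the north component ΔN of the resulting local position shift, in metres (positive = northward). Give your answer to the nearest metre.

At φ = 34.3972°, λ = 136.4058°: sin φ = 0.564927, cos φ = 0.825141, sin λ = 0.689546, cos λ = -0.724242.
ΔN = −sin φ cos λ·ΔX − sin φ sin λ·ΔY + cos φ·ΔZ = −(0.564927)(-0.724242)(-93.0) − (0.564927)(0.689546)(171.5) + (0.825141)(631.9) = 416.55 m.

ΔN = 417 m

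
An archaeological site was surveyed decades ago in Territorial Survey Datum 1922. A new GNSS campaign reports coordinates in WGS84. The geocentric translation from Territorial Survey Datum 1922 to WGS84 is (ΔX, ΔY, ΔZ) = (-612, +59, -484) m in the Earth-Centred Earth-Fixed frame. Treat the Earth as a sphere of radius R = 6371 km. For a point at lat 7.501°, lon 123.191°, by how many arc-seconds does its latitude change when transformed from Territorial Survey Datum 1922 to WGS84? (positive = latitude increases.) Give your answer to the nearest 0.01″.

Δφ = -17.16″

sin φ = 0.130543, cos φ = 0.991443, sin λ = 0.836850, cos λ = -0.547432.
North component: ΔN = −sin φ cos λ·ΔX − sin φ sin λ·ΔY + cos φ·ΔZ = −(0.130543)(-0.547432)(-612) − (0.130543)(0.836850)(59) + (0.991443)(-484) = -530.04 m.
1° of latitude spans πR/180 = 111195 m, so Δφ = -530.04 / 111195 × 3600 = -17.160″.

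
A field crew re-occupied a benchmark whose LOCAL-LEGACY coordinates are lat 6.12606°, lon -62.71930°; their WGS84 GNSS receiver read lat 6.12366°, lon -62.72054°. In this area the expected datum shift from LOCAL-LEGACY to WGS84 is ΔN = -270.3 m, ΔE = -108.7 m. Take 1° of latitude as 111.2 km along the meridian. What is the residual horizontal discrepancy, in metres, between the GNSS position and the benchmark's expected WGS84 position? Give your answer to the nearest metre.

29 m

Observed coordinate differences: Δφ = -0.00240°, Δλ = -0.00124°.
Converting to metres (1° lat = 111200 m, cos φ = 0.994290): observed ΔN = -266.9 m, observed ΔE = -137.1 m.
Subtracting the expected shift leaves a residual of -266.9 − (-270.3) = 3.4 m north and -137.1 − (-108.7) = -28.4 m east.
Residual distance = √(3.4² + (-28.4)²) = 28.6 m.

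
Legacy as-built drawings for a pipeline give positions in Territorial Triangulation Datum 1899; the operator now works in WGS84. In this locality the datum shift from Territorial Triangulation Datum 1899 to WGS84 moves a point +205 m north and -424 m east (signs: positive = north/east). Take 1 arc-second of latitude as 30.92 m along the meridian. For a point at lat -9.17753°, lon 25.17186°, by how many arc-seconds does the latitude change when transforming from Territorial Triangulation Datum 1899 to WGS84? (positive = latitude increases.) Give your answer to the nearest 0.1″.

Δφ = 6.6″

1″ of latitude = 30.92 m, so Δφ = 205.0 / 30.92 = 6.630″.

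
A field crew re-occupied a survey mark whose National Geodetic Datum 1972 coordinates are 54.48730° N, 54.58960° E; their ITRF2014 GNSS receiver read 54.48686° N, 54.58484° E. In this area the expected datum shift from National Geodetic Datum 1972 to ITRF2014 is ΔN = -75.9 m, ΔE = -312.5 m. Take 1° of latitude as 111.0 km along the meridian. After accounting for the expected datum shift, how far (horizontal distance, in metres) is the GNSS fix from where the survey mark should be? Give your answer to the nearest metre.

28 m

Observed coordinate differences: Δφ = -0.00044°, Δλ = -0.00476°.
Converting to metres (1° lat = 111000 m, cos φ = 0.580883): observed ΔN = -48.8 m, observed ΔE = -306.9 m.
Subtracting the expected shift leaves a residual of -48.8 − (-75.9) = 27.1 m north and -306.9 − (-312.5) = 5.6 m east.
Residual distance = √(27.1² + 5.6²) = 27.6 m.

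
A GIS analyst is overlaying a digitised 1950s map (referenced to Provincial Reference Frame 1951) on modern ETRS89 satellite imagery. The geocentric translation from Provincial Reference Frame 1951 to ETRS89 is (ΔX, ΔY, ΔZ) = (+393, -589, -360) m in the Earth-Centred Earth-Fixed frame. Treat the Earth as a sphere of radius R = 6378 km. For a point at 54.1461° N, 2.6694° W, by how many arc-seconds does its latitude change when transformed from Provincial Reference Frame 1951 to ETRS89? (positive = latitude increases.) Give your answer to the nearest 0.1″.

Δφ = -17.8″

sin φ = 0.810513, cos φ = 0.585720, sin λ = -0.046573, cos λ = 0.998915.
North component: ΔN = −sin φ cos λ·ΔX − sin φ sin λ·ΔY + cos φ·ΔZ = −(0.810513)(0.998915)(393) − (0.810513)(-0.046573)(-589) + (0.585720)(-360) = -551.28 m.
1° of latitude spans πR/180 = 111317 m, so Δφ = -551.28 / 111317 × 3600 = -17.828″.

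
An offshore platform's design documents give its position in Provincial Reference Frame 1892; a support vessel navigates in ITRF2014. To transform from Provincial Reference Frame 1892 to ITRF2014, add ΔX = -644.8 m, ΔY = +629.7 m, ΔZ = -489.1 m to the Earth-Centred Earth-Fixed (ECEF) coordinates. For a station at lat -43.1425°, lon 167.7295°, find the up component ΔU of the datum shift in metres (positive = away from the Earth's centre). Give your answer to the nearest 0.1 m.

ΔU = 891.8 m

At φ = -43.1425°, λ = 167.7295°: sin φ = -0.683815, cos φ = 0.729655, sin λ = 0.212527, cos λ = -0.977155.
ΔU = cos φ cos λ·ΔX + cos φ sin λ·ΔY + sin φ·ΔZ = (0.729655)(-0.977155)(-644.8) + (0.729655)(0.212527)(629.7) + (-0.683815)(-489.1) = 891.84 m.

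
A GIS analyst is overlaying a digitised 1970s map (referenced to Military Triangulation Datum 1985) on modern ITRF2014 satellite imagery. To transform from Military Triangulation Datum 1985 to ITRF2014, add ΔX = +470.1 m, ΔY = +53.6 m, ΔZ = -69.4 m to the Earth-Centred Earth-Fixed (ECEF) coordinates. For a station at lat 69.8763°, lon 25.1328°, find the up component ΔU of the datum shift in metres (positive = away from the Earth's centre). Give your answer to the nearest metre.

At φ = 69.8763°, λ = 25.1328°: sin φ = 0.938952, cos φ = 0.344048, sin λ = 0.424718, cos λ = 0.905326.
ΔU = cos φ cos λ·ΔX + cos φ sin λ·ΔY + sin φ·ΔZ = (0.344048)(0.905326)(470.1) + (0.344048)(0.424718)(53.6) + (0.938952)(-69.4) = 89.09 m.

ΔU = 89 m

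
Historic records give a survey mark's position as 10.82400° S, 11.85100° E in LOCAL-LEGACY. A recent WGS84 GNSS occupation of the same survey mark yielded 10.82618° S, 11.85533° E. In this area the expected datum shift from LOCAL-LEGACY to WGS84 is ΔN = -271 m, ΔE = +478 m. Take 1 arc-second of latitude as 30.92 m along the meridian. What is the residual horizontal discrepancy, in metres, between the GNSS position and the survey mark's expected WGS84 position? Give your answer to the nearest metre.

Observed coordinate differences: Δφ = -0.00218°, Δλ = +0.00433°.
Converting to metres (1° lat = 111312 m, cos φ = 0.982209): observed ΔN = -242.7 m, observed ΔE = 473.4 m.
Subtracting the expected shift leaves a residual of -242.7 − (-271) = 28.3 m north and 473.4 − (478) = -4.6 m east.
Residual distance = √(28.3² + (-4.6)²) = 28.7 m.

29 m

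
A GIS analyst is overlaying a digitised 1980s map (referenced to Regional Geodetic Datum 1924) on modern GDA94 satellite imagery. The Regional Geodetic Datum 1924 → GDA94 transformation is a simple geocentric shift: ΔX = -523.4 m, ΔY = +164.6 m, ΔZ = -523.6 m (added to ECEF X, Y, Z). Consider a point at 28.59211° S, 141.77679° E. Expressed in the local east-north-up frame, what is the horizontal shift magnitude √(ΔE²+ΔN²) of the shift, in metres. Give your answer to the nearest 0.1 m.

At φ = -28.59211°, λ = 141.77679°: sin φ = -0.478571, cos φ = 0.878049, sin λ = 0.618727, cos λ = -0.785606.
ΔE = −sin λ·ΔX + cos λ·ΔY = −(0.618727)·(-523.4) + (-0.785606)·(164.6) = 194.53 m.
ΔN = −sin φ cos λ·ΔX − sin φ sin λ·ΔY + cos φ·ΔZ = −(-0.478571)(-0.785606)(-523.4) − (-0.478571)(0.618727)(164.6) + (0.878049)(-523.6) = -214.23 m.
Horizontal magnitude = √(ΔE² + ΔN²) = √(194.53² + (-214.23)²) = 289.37 m.

289.4 m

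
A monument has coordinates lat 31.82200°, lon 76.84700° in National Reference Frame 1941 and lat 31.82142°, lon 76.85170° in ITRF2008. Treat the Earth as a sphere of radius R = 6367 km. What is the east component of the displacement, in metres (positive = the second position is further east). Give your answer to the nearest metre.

ΔE = 444 m

Δφ = 31.82142° − 31.82200° = -0.00058°; Δλ = 76.85170° − 76.84700° = +0.00470°.
1° along a meridian = πR/180 = 111125 m.
ΔN = Δφ × 111125 = -64.5 m; ΔE = Δλ × 111125 × cos(31.82200°) = +0.00470 × 111125 × 0.849690 = 443.8 m.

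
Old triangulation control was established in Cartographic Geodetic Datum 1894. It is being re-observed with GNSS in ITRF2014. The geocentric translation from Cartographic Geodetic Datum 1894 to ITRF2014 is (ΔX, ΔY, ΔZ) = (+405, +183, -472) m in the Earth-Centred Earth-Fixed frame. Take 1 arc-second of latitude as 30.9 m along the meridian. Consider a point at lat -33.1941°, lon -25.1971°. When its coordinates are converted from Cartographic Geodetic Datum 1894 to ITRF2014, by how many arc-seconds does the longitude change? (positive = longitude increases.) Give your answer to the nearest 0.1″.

Δλ = 13.1″

sin φ = -0.547477, cos φ = 0.836821, sin λ = -0.425733, cos λ = 0.904849.
East component: ΔE = −sin λ·ΔX + cos λ·ΔY = −(-0.425733)(405) + (0.904849)(183) = 338.01 m.
1° of latitude spans 3600 × 30.90 = 111240 m; at latitude φ, 1° of longitude spans that × cos φ = 93087.9 m, so Δλ = 338.01 / 93087.9 × 3600 = 13.072″.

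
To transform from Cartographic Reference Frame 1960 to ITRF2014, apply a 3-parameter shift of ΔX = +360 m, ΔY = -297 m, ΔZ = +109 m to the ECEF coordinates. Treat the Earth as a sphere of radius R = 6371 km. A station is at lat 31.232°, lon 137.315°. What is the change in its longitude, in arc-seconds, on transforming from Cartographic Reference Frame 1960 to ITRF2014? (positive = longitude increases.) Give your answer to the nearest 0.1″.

Δλ = -1.0″

sin φ = 0.518505, cos φ = 0.855075, sin λ = 0.677967, cos λ = -0.735092.
East component: ΔE = −sin λ·ΔX + cos λ·ΔY = −(0.677967)(360) + (-0.735092)(-297) = -25.75 m.
1° of latitude spans πR/180 = 111195 m; at latitude φ, 1° of longitude spans that × cos φ = 95080.0 m, so Δλ = -25.75 / 95080.0 × 3600 = -0.975″.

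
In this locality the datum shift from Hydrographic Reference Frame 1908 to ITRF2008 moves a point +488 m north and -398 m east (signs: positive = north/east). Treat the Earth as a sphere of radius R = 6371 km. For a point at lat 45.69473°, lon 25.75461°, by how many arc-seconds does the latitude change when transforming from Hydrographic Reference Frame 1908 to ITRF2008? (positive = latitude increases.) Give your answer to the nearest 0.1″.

Δφ = 15.8″

On a sphere of radius R, 1 rad of latitude = R, so Δφ = ΔN / R = 488.0 / 6371000 = 7.6597e-05 rad = 15.799″.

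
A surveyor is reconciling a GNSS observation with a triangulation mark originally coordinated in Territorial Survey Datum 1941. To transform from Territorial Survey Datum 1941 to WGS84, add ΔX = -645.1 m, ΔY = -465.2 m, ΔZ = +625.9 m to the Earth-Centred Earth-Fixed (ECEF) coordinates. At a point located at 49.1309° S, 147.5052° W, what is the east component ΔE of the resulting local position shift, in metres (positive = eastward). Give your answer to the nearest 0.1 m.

ΔE = 45.8 m

At φ = -49.1309°, λ = -147.5052°: sin φ = -0.756206, cos φ = 0.654333, sin λ = -0.537223, cos λ = -0.843440.
ΔE = −sin λ·ΔX + cos λ·ΔY = −(-0.537223)·(-645.1) + (-0.843440)·(-465.2) = 45.81 m.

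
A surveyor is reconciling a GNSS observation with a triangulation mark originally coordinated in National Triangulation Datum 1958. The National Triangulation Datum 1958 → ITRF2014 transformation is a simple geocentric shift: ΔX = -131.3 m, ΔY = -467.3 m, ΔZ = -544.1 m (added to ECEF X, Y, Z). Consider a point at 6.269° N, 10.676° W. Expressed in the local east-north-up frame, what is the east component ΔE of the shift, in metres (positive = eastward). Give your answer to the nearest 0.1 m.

At φ = 6.269°, λ = -10.676°: sin φ = 0.109197, cos φ = 0.994020, sin λ = -0.185255, cos λ = 0.982690.
ΔE = −sin λ·ΔX + cos λ·ΔY = −(-0.185255)·(-131.3) + (0.982690)·(-467.3) = -483.54 m.

ΔE = -483.5 m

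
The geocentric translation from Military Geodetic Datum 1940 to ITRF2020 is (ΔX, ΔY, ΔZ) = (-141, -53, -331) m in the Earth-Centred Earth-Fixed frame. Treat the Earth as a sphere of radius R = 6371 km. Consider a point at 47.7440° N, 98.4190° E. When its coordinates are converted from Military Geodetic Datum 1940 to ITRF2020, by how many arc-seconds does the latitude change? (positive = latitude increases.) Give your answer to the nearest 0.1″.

Δφ = -6.4″

sin φ = 0.740148, cos φ = 0.672444, sin λ = 0.989224, cos λ = -0.146411.
North component: ΔN = −sin φ cos λ·ΔX − sin φ sin λ·ΔY + cos φ·ΔZ = −(0.740148)(-0.146411)(-141) − (0.740148)(0.989224)(-53) + (0.672444)(-331) = -199.05 m.
1° of latitude spans πR/180 = 111195 m, so Δφ = -199.05 / 111195 × 3600 = -6.444″.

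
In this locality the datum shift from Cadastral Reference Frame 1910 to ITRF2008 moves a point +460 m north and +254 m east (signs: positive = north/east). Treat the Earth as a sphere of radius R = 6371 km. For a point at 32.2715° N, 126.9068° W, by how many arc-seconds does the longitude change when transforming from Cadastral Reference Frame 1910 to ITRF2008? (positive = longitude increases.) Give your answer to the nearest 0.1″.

Δλ = 9.7″

At latitude 32.2715°, cos φ = 0.845528.
One radian of longitude at latitude φ spans R cos φ, so Δλ = ΔE / (R cos φ) = 254.0 / (6371000 × 0.845528) = 4.7152e-05 rad = 9.726″.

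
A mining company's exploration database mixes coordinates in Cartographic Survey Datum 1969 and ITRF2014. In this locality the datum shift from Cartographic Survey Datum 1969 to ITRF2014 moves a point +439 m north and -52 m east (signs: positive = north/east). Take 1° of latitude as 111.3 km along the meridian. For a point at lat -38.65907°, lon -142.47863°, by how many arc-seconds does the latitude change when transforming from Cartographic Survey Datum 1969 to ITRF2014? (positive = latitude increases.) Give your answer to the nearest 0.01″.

1° of latitude = 111.3 km, so Δφ = 439.0 / 111300 = 0.0039443° = 14.199″.

Δφ = 14.20″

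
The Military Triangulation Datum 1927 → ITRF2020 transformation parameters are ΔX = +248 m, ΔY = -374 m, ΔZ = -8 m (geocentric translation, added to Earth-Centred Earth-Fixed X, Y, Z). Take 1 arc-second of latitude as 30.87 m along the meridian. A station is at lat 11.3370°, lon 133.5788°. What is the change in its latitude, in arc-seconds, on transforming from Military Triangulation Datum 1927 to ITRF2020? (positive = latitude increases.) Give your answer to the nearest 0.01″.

sin φ = 0.196579, cos φ = 0.980488, sin λ = 0.724427, cos λ = -0.689352.
North component: ΔN = −sin φ cos λ·ΔX − sin φ sin λ·ΔY + cos φ·ΔZ = −(0.196579)(-0.689352)(248) − (0.196579)(0.724427)(-374) + (0.980488)(-8) = 79.02 m.
1° of latitude spans 3600 × 30.87 = 111132 m, so Δφ = 79.02 / 111132 × 3600 = 2.560″.

Δφ = 2.56″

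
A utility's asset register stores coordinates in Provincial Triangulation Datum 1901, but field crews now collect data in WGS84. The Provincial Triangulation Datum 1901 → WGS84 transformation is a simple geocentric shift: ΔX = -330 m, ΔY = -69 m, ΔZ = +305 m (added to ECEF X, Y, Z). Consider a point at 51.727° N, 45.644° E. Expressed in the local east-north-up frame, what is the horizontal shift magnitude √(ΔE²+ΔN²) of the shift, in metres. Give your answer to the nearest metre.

At φ = 51.727°, λ = 45.644°: sin φ = 0.785068, cos φ = 0.619409, sin λ = 0.715010, cos λ = 0.699114.
ΔE = −sin λ·ΔX + cos λ·ΔY = −(0.715010)·(-330) + (0.699114)·(-69) = 187.71 m.
ΔN = −sin φ cos λ·ΔX − sin φ sin λ·ΔY + cos φ·ΔZ = −(0.785068)(0.699114)(-330) − (0.785068)(0.715010)(-69) + (0.619409)(305) = 408.77 m.
Horizontal magnitude = √(ΔE² + ΔN²) = √(187.71² + 408.77²) = 449.81 m.

450 m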